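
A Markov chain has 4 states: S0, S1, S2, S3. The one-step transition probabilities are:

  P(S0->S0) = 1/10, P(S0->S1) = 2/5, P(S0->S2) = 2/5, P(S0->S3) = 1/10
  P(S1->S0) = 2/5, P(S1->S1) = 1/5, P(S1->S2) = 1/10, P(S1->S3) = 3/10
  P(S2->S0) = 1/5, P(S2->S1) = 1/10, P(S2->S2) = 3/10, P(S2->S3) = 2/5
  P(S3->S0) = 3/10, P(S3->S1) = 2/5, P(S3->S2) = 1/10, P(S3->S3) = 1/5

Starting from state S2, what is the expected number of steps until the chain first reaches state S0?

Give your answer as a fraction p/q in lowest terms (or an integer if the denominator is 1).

Answer: 222/61

Derivation:
Let h_i = expected steps to first reach S0 from state i.
Boundary: h_S0 = 0.
First-step equations for the other states:
  h_S1 = 1 + 2/5*h_S0 + 1/5*h_S1 + 1/10*h_S2 + 3/10*h_S3
  h_S2 = 1 + 1/5*h_S0 + 1/10*h_S1 + 3/10*h_S2 + 2/5*h_S3
  h_S3 = 1 + 3/10*h_S0 + 2/5*h_S1 + 1/10*h_S2 + 1/5*h_S3

Substituting h_S0 = 0 and rearranging gives the linear system (I - Q) h = 1:
  [4/5, -1/10, -3/10] . (h_S1, h_S2, h_S3) = 1
  [-1/10, 7/10, -2/5] . (h_S1, h_S2, h_S3) = 1
  [-2/5, -1/10, 4/5] . (h_S1, h_S2, h_S3) = 1

Solving yields:
  h_S1 = 176/61
  h_S2 = 222/61
  h_S3 = 192/61

Starting state is S2, so the expected hitting time is h_S2 = 222/61.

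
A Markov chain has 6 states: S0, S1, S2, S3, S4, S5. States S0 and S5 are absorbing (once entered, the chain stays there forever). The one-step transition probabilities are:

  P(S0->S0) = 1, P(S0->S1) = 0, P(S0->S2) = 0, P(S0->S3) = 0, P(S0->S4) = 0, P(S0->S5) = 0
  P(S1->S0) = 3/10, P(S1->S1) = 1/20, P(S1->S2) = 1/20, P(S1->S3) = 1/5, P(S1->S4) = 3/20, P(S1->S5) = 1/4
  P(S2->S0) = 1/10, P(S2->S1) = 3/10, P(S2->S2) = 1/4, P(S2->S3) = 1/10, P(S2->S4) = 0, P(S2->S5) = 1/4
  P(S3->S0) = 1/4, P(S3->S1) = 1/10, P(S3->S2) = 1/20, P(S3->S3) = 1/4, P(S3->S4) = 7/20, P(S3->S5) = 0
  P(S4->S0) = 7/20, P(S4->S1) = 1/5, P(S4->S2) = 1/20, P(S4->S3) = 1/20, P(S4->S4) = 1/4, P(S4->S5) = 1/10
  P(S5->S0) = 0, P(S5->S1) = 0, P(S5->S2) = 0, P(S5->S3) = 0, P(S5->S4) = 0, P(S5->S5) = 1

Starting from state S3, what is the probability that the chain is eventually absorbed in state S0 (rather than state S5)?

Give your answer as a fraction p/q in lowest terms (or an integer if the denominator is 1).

Answer: 20657/26398

Derivation:
Let a_i = P(absorbed in S0 | start in state i).
Boundary conditions: a_S0 = 1, a_S5 = 0.
For each transient state i, a_i = sum_j P(i->j) * a_j:
  a_S1 = 3/10*a_S0 + 1/20*a_S1 + 1/20*a_S2 + 1/5*a_S3 + 3/20*a_S4 + 1/4*a_S5
  a_S2 = 1/10*a_S0 + 3/10*a_S1 + 1/4*a_S2 + 1/10*a_S3 + 0*a_S4 + 1/4*a_S5
  a_S3 = 1/4*a_S0 + 1/10*a_S1 + 1/20*a_S2 + 1/4*a_S3 + 7/20*a_S4 + 0*a_S5
  a_S4 = 7/20*a_S0 + 1/5*a_S1 + 1/20*a_S2 + 1/20*a_S3 + 1/4*a_S4 + 1/10*a_S5

Substituting a_S0 = 1 and a_S5 = 0, rearrange to (I - Q) a = r where r[i] = P(i -> S0):
  [19/20, -1/20, -1/5, -3/20] . (a_S1, a_S2, a_S3, a_S4) = 3/10
  [-3/10, 3/4, -1/10, 0] . (a_S1, a_S2, a_S3, a_S4) = 1/10
  [-1/10, -1/20, 3/4, -7/20] . (a_S1, a_S2, a_S3, a_S4) = 1/4
  [-1/5, -1/20, -1/20, 3/4] . (a_S1, a_S2, a_S3, a_S4) = 7/20

Solving yields:
  a_S1 = 16345/26398
  a_S2 = 6406/13199
  a_S3 = 20657/26398
  a_S4 = 18909/26398

Starting state is S3, so the absorption probability is a_S3 = 20657/26398.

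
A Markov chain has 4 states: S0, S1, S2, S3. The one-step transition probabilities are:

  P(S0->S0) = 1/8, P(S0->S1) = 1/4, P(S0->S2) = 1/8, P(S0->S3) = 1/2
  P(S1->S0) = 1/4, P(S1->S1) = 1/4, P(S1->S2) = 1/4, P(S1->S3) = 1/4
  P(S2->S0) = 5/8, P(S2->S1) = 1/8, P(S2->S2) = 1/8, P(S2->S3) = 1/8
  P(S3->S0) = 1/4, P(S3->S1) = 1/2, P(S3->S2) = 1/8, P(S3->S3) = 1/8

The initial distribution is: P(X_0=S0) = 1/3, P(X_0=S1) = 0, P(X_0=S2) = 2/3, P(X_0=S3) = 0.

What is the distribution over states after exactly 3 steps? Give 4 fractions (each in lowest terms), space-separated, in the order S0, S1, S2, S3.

Propagating the distribution step by step (d_{t+1} = d_t * P):
d_0 = (S0=1/3, S1=0, S2=2/3, S3=0)
  d_1[S0] = 1/3*1/8 + 0*1/4 + 2/3*5/8 + 0*1/4 = 11/24
  d_1[S1] = 1/3*1/4 + 0*1/4 + 2/3*1/8 + 0*1/2 = 1/6
  d_1[S2] = 1/3*1/8 + 0*1/4 + 2/3*1/8 + 0*1/8 = 1/8
  d_1[S3] = 1/3*1/2 + 0*1/4 + 2/3*1/8 + 0*1/8 = 1/4
d_1 = (S0=11/24, S1=1/6, S2=1/8, S3=1/4)
  d_2[S0] = 11/24*1/8 + 1/6*1/4 + 1/8*5/8 + 1/4*1/4 = 23/96
  d_2[S1] = 11/24*1/4 + 1/6*1/4 + 1/8*1/8 + 1/4*1/2 = 19/64
  d_2[S2] = 11/24*1/8 + 1/6*1/4 + 1/8*1/8 + 1/4*1/8 = 7/48
  d_2[S3] = 11/24*1/2 + 1/6*1/4 + 1/8*1/8 + 1/4*1/8 = 61/192
d_2 = (S0=23/96, S1=19/64, S2=7/48, S3=61/192)
  d_3[S0] = 23/96*1/8 + 19/64*1/4 + 7/48*5/8 + 61/192*1/4 = 211/768
  d_3[S1] = 23/96*1/4 + 19/64*1/4 + 7/48*1/8 + 61/192*1/2 = 239/768
  d_3[S2] = 23/96*1/8 + 19/64*1/4 + 7/48*1/8 + 61/192*1/8 = 83/512
  d_3[S3] = 23/96*1/2 + 19/64*1/4 + 7/48*1/8 + 61/192*1/8 = 129/512
d_3 = (S0=211/768, S1=239/768, S2=83/512, S3=129/512)

Answer: 211/768 239/768 83/512 129/512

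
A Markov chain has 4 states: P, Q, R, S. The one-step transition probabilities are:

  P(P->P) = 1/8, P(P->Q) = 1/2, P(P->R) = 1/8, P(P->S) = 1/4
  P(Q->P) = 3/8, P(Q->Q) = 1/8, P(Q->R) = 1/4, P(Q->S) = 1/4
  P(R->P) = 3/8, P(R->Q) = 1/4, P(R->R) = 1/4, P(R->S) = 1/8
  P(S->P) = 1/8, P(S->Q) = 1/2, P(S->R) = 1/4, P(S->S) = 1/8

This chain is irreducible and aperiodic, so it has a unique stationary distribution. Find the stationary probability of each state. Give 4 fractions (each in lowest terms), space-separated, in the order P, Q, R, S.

Answer: 94/361 117/361 157/722 143/722

Derivation:
The stationary distribution satisfies pi = pi * P, i.e.:
  pi_P = 1/8*pi_P + 3/8*pi_Q + 3/8*pi_R + 1/8*pi_S
  pi_Q = 1/2*pi_P + 1/8*pi_Q + 1/4*pi_R + 1/2*pi_S
  pi_R = 1/8*pi_P + 1/4*pi_Q + 1/4*pi_R + 1/4*pi_S
  pi_S = 1/4*pi_P + 1/4*pi_Q + 1/8*pi_R + 1/8*pi_S
with normalization: pi_P + pi_Q + pi_R + pi_S = 1.

Using the first 3 balance equations plus normalization, the linear system A*pi = b is:
  [-7/8, 3/8, 3/8, 1/8] . pi = 0
  [1/2, -7/8, 1/4, 1/2] . pi = 0
  [1/8, 1/4, -3/4, 1/4] . pi = 0
  [1, 1, 1, 1] . pi = 1

Solving yields:
  pi_P = 94/361
  pi_Q = 117/361
  pi_R = 157/722
  pi_S = 143/722

Verification (pi * P):
  94/361*1/8 + 117/361*3/8 + 157/722*3/8 + 143/722*1/8 = 94/361 = pi_P  (ok)
  94/361*1/2 + 117/361*1/8 + 157/722*1/4 + 143/722*1/2 = 117/361 = pi_Q  (ok)
  94/361*1/8 + 117/361*1/4 + 157/722*1/4 + 143/722*1/4 = 157/722 = pi_R  (ok)
  94/361*1/4 + 117/361*1/4 + 157/722*1/8 + 143/722*1/8 = 143/722 = pi_S  (ok)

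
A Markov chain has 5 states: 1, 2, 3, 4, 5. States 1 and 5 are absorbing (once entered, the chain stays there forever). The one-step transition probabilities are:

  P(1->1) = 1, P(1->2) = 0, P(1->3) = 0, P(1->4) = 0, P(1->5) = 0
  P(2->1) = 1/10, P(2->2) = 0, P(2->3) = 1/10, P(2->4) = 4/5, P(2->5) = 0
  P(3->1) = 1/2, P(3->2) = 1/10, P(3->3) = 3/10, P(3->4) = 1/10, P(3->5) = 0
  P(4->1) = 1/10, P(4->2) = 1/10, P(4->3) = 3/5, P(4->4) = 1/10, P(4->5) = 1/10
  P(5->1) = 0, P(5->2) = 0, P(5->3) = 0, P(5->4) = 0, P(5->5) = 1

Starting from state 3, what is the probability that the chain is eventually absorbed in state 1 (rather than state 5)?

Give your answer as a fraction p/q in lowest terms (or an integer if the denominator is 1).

Answer: 73/76

Derivation:
Let a_i = P(absorbed in 1 | start in state i).
Boundary conditions: a_1 = 1, a_5 = 0.
For each transient state i, a_i = sum_j P(i->j) * a_j:
  a_2 = 1/10*a_1 + 0*a_2 + 1/10*a_3 + 4/5*a_4 + 0*a_5
  a_3 = 1/2*a_1 + 1/10*a_2 + 3/10*a_3 + 1/10*a_4 + 0*a_5
  a_4 = 1/10*a_1 + 1/10*a_2 + 3/5*a_3 + 1/10*a_4 + 1/10*a_5

Substituting a_1 = 1 and a_5 = 0, rearrange to (I - Q) a = r where r[i] = P(i -> 1):
  [1, -1/10, -4/5] . (a_2, a_3, a_4) = 1/10
  [-1/10, 7/10, -1/10] . (a_2, a_3, a_4) = 1/2
  [-1/10, -3/5, 9/10] . (a_2, a_3, a_4) = 1/10

Solving yields:
  a_2 = 7/8
  a_3 = 73/76
  a_4 = 129/152

Starting state is 3, so the absorption probability is a_3 = 73/76.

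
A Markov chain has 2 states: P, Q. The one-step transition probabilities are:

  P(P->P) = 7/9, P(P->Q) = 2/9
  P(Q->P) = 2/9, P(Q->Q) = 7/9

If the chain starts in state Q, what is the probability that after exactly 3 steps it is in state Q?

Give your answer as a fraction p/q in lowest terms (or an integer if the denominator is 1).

Answer: 427/729

Derivation:
Computing P^3 by repeated multiplication:
P^1 =
  P: [7/9, 2/9]
  Q: [2/9, 7/9]
P^2 =
  P: [53/81, 28/81]
  Q: [28/81, 53/81]
P^3 =
  P: [427/729, 302/729]
  Q: [302/729, 427/729]

(P^3)[Q -> Q] = 427/729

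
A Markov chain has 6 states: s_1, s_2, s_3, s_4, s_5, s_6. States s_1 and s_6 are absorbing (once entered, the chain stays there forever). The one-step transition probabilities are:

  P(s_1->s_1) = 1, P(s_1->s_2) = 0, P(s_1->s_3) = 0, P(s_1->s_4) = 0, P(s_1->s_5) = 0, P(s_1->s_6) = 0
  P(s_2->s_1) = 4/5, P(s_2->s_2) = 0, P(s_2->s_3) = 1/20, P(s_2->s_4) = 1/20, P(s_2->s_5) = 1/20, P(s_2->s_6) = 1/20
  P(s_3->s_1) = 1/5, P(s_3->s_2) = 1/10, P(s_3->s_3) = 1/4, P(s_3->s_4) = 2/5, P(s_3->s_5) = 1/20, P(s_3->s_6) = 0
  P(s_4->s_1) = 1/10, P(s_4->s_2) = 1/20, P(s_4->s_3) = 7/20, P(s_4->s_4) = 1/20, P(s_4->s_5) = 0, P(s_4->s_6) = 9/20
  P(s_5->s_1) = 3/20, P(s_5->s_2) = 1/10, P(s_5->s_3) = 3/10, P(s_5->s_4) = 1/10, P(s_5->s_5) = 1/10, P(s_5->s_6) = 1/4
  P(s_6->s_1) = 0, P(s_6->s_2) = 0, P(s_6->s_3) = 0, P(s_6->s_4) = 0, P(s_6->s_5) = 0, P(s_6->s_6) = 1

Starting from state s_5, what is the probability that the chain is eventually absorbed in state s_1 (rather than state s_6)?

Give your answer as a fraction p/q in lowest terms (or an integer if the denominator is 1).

Let a_i = P(absorbed in s_1 | start in state i).
Boundary conditions: a_s_1 = 1, a_s_6 = 0.
For each transient state i, a_i = sum_j P(i->j) * a_j:
  a_s_2 = 4/5*a_s_1 + 0*a_s_2 + 1/20*a_s_3 + 1/20*a_s_4 + 1/20*a_s_5 + 1/20*a_s_6
  a_s_3 = 1/5*a_s_1 + 1/10*a_s_2 + 1/4*a_s_3 + 2/5*a_s_4 + 1/20*a_s_5 + 0*a_s_6
  a_s_4 = 1/10*a_s_1 + 1/20*a_s_2 + 7/20*a_s_3 + 1/20*a_s_4 + 0*a_s_5 + 9/20*a_s_6
  a_s_5 = 3/20*a_s_1 + 1/10*a_s_2 + 3/10*a_s_3 + 1/10*a_s_4 + 1/10*a_s_5 + 1/4*a_s_6

Substituting a_s_1 = 1 and a_s_6 = 0, rearrange to (I - Q) a = r where r[i] = P(i -> s_1):
  [1, -1/20, -1/20, -1/20] . (a_s_2, a_s_3, a_s_4, a_s_5) = 4/5
  [-1/10, 3/4, -2/5, -1/20] . (a_s_2, a_s_3, a_s_4, a_s_5) = 1/5
  [-1/20, -7/20, 19/20, 0] . (a_s_2, a_s_3, a_s_4, a_s_5) = 1/10
  [-1/10, -3/10, -1/10, 9/10] . (a_s_2, a_s_3, a_s_4, a_s_5) = 3/20

Solving yields:
  a_s_2 = 68029/77690
  a_s_3 = 48183/77690
  a_s_4 = 2951/7769
  a_s_5 = 39847/77690

Starting state is s_5, so the absorption probability is a_s_5 = 39847/77690.

Answer: 39847/77690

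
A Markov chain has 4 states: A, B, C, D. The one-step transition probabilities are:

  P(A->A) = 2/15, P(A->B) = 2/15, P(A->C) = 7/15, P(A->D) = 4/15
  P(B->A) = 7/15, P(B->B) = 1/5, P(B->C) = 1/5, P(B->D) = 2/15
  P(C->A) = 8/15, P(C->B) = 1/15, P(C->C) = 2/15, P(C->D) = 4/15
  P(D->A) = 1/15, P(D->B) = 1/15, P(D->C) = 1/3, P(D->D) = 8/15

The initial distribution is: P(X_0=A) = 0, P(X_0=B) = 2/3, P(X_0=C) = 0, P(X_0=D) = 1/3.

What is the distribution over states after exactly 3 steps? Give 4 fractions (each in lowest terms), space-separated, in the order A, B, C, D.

Propagating the distribution step by step (d_{t+1} = d_t * P):
d_0 = (A=0, B=2/3, C=0, D=1/3)
  d_1[A] = 0*2/15 + 2/3*7/15 + 0*8/15 + 1/3*1/15 = 1/3
  d_1[B] = 0*2/15 + 2/3*1/5 + 0*1/15 + 1/3*1/15 = 7/45
  d_1[C] = 0*7/15 + 2/3*1/5 + 0*2/15 + 1/3*1/3 = 11/45
  d_1[D] = 0*4/15 + 2/3*2/15 + 0*4/15 + 1/3*8/15 = 4/15
d_1 = (A=1/3, B=7/45, C=11/45, D=4/15)
  d_2[A] = 1/3*2/15 + 7/45*7/15 + 11/45*8/15 + 4/15*1/15 = 179/675
  d_2[B] = 1/3*2/15 + 7/45*1/5 + 11/45*1/15 + 4/15*1/15 = 74/675
  d_2[C] = 1/3*7/15 + 7/45*1/5 + 11/45*2/15 + 4/15*1/3 = 208/675
  d_2[D] = 1/3*4/15 + 7/45*2/15 + 11/45*4/15 + 4/15*8/15 = 214/675
d_2 = (A=179/675, B=74/675, C=208/675, D=214/675)
  d_3[A] = 179/675*2/15 + 74/675*7/15 + 208/675*8/15 + 214/675*1/15 = 34/125
  d_3[B] = 179/675*2/15 + 74/675*1/5 + 208/675*1/15 + 214/675*1/15 = 334/3375
  d_3[C] = 179/675*7/15 + 74/675*1/5 + 208/675*2/15 + 214/675*1/3 = 329/1125
  d_3[D] = 179/675*4/15 + 74/675*2/15 + 208/675*4/15 + 214/675*8/15 = 1136/3375
d_3 = (A=34/125, B=334/3375, C=329/1125, D=1136/3375)

Answer: 34/125 334/3375 329/1125 1136/3375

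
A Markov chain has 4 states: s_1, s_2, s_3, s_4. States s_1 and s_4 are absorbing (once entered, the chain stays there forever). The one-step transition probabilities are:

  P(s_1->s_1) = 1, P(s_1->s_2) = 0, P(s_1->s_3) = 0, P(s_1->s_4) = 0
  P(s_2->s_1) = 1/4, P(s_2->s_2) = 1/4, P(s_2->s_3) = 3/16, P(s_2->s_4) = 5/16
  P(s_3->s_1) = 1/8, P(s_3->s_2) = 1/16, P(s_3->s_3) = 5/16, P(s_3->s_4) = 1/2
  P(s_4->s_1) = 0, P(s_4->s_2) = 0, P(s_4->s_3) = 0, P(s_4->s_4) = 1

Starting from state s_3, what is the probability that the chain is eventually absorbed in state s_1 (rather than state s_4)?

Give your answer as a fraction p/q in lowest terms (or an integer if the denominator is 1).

Answer: 28/129

Derivation:
Let a_i = P(absorbed in s_1 | start in state i).
Boundary conditions: a_s_1 = 1, a_s_4 = 0.
For each transient state i, a_i = sum_j P(i->j) * a_j:
  a_s_2 = 1/4*a_s_1 + 1/4*a_s_2 + 3/16*a_s_3 + 5/16*a_s_4
  a_s_3 = 1/8*a_s_1 + 1/16*a_s_2 + 5/16*a_s_3 + 1/2*a_s_4

Substituting a_s_1 = 1 and a_s_4 = 0, rearrange to (I - Q) a = r where r[i] = P(i -> s_1):
  [3/4, -3/16] . (a_s_2, a_s_3) = 1/4
  [-1/16, 11/16] . (a_s_2, a_s_3) = 1/8

Solving yields:
  a_s_2 = 50/129
  a_s_3 = 28/129

Starting state is s_3, so the absorption probability is a_s_3 = 28/129.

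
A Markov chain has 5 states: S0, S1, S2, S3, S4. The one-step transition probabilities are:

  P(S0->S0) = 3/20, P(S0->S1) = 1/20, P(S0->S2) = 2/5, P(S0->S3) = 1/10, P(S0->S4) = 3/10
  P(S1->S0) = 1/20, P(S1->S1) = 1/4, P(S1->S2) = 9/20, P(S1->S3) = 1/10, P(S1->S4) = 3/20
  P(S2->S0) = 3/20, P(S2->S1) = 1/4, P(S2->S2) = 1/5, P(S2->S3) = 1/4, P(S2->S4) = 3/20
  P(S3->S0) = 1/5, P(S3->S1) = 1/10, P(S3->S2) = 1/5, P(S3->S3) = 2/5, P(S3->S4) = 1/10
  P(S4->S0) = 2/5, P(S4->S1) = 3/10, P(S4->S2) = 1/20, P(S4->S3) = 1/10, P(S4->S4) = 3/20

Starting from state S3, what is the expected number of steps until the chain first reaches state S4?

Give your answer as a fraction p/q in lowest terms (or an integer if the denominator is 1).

Answer: 68640/10459

Derivation:
Let h_i = expected steps to first reach S4 from state i.
Boundary: h_S4 = 0.
First-step equations for the other states:
  h_S0 = 1 + 3/20*h_S0 + 1/20*h_S1 + 2/5*h_S2 + 1/10*h_S3 + 3/10*h_S4
  h_S1 = 1 + 1/20*h_S0 + 1/4*h_S1 + 9/20*h_S2 + 1/10*h_S3 + 3/20*h_S4
  h_S2 = 1 + 3/20*h_S0 + 1/4*h_S1 + 1/5*h_S2 + 1/4*h_S3 + 3/20*h_S4
  h_S3 = 1 + 1/5*h_S0 + 1/10*h_S1 + 1/5*h_S2 + 2/5*h_S3 + 1/10*h_S4

Substituting h_S4 = 0 and rearranging gives the linear system (I - Q) h = 1:
  [17/20, -1/20, -2/5, -1/10] . (h_S0, h_S1, h_S2, h_S3) = 1
  [-1/20, 3/4, -9/20, -1/10] . (h_S0, h_S1, h_S2, h_S3) = 1
  [-3/20, -1/4, 4/5, -1/4] . (h_S0, h_S1, h_S2, h_S3) = 1
  [-1/5, -1/10, -1/5, 3/5] . (h_S0, h_S1, h_S2, h_S3) = 1

Solving yields:
  h_S0 = 55090/10459
  h_S1 = 66070/10459
  h_S2 = 65500/10459
  h_S3 = 68640/10459

Starting state is S3, so the expected hitting time is h_S3 = 68640/10459.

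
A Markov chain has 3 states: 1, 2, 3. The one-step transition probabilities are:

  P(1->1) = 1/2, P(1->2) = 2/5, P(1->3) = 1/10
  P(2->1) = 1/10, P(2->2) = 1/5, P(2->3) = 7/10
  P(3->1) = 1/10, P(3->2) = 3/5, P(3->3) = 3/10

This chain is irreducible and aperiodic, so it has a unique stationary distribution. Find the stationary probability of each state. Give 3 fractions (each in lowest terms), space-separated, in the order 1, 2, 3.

Answer: 1/6 17/42 3/7

Derivation:
The stationary distribution satisfies pi = pi * P, i.e.:
  pi_1 = 1/2*pi_1 + 1/10*pi_2 + 1/10*pi_3
  pi_2 = 2/5*pi_1 + 1/5*pi_2 + 3/5*pi_3
  pi_3 = 1/10*pi_1 + 7/10*pi_2 + 3/10*pi_3
with normalization: pi_1 + pi_2 + pi_3 = 1.

Using the first 2 balance equations plus normalization, the linear system A*pi = b is:
  [-1/2, 1/10, 1/10] . pi = 0
  [2/5, -4/5, 3/5] . pi = 0
  [1, 1, 1] . pi = 1

Solving yields:
  pi_1 = 1/6
  pi_2 = 17/42
  pi_3 = 3/7

Verification (pi * P):
  1/6*1/2 + 17/42*1/10 + 3/7*1/10 = 1/6 = pi_1  (ok)
  1/6*2/5 + 17/42*1/5 + 3/7*3/5 = 17/42 = pi_2  (ok)
  1/6*1/10 + 17/42*7/10 + 3/7*3/10 = 3/7 = pi_3  (ok)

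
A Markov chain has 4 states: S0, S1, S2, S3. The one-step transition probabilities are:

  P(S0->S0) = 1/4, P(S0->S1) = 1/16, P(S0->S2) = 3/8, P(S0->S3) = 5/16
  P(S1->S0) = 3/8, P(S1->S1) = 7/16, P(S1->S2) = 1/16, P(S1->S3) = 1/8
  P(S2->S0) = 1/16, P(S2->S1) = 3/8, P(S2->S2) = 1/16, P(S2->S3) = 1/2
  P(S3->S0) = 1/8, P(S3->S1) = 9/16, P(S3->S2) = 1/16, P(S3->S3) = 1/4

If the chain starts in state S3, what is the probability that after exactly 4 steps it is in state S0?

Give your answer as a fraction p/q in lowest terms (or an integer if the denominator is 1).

Answer: 15469/65536

Derivation:
Computing P^4 by repeated multiplication:
P^1 =
  S0: [1/4, 1/16, 3/8, 5/16]
  S1: [3/8, 7/16, 1/16, 1/8]
  S2: [1/16, 3/8, 1/16, 1/2]
  S3: [1/8, 9/16, 1/16, 1/4]
P^2 =
  S0: [19/128, 23/64, 9/64, 45/128]
  S1: [71/256, 79/256, 23/128, 15/64]
  S2: [57/256, 121/256, 21/256, 57/256]
  S3: [71/256, 107/256, 13/128, 13/64]
P^3 =
  S0: [115/512, 427/1024, 223/2048, 511/2048]
  S1: [231/1024, 45/128, 611/4096, 1121/4096]
  S2: [1089/4096, 1543/4096, 541/4096, 923/4096]
  S3: [33/128, 361/1024, 611/4096, 985/4096]
P^4 =
  S0: [8209/32768, 12375/32768, 1087/8192, 1959/8192]
  S1: [15189/65536, 24759/65536, 2179/16384, 2109/8192]
  S2: [16001/65536, 23443/65536, 9541/65536, 16551/65536]
  S3: [15469/65536, 23695/65536, 293/2048, 4249/16384]

(P^4)[S3 -> S0] = 15469/65536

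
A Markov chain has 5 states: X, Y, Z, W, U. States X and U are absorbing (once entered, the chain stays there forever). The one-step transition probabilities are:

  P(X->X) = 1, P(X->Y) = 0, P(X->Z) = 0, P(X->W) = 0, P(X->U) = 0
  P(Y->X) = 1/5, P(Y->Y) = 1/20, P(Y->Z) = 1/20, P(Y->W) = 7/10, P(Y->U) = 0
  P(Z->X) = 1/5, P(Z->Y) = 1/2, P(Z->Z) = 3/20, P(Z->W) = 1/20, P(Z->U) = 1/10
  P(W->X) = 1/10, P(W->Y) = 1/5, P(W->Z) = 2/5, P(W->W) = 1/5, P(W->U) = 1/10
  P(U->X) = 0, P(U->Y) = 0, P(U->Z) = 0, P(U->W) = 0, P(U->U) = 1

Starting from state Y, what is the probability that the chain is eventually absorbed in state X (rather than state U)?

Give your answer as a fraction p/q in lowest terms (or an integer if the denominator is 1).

Answer: 1023/1390

Derivation:
Let a_i = P(absorbed in X | start in state i).
Boundary conditions: a_X = 1, a_U = 0.
For each transient state i, a_i = sum_j P(i->j) * a_j:
  a_Y = 1/5*a_X + 1/20*a_Y + 1/20*a_Z + 7/10*a_W + 0*a_U
  a_Z = 1/5*a_X + 1/2*a_Y + 3/20*a_Z + 1/20*a_W + 1/10*a_U
  a_W = 1/10*a_X + 1/5*a_Y + 2/5*a_Z + 1/5*a_W + 1/10*a_U

Substituting a_X = 1 and a_U = 0, rearrange to (I - Q) a = r where r[i] = P(i -> X):
  [19/20, -1/20, -7/10] . (a_Y, a_Z, a_W) = 1/5
  [-1/2, 17/20, -1/20] . (a_Y, a_Z, a_W) = 1/5
  [-1/5, -2/5, 4/5] . (a_Y, a_Z, a_W) = 1/10

Solving yields:
  a_Y = 1023/1390
  a_Z = 983/1390
  a_W = 921/1390

Starting state is Y, so the absorption probability is a_Y = 1023/1390.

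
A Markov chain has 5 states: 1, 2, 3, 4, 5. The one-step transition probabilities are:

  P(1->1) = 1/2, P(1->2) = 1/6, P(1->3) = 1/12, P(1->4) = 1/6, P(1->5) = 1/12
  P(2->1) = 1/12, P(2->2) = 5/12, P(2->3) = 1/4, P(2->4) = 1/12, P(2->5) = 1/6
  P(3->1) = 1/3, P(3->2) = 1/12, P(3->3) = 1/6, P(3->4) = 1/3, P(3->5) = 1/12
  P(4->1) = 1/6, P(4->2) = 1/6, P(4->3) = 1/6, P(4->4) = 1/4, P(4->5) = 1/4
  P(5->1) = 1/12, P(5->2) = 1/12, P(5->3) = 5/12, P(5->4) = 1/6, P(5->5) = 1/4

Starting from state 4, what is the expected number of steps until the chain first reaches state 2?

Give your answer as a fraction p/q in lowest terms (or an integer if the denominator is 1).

Let h_i = expected steps to first reach 2 from state i.
Boundary: h_2 = 0.
First-step equations for the other states:
  h_1 = 1 + 1/2*h_1 + 1/6*h_2 + 1/12*h_3 + 1/6*h_4 + 1/12*h_5
  h_3 = 1 + 1/3*h_1 + 1/12*h_2 + 1/6*h_3 + 1/3*h_4 + 1/12*h_5
  h_4 = 1 + 1/6*h_1 + 1/6*h_2 + 1/6*h_3 + 1/4*h_4 + 1/4*h_5
  h_5 = 1 + 1/12*h_1 + 1/12*h_2 + 5/12*h_3 + 1/6*h_4 + 1/4*h_5

Substituting h_2 = 0 and rearranging gives the linear system (I - Q) h = 1:
  [1/2, -1/12, -1/6, -1/12] . (h_1, h_3, h_4, h_5) = 1
  [-1/3, 5/6, -1/3, -1/12] . (h_1, h_3, h_4, h_5) = 1
  [-1/6, -1/6, 3/4, -1/4] . (h_1, h_3, h_4, h_5) = 1
  [-1/12, -5/12, -1/6, 3/4] . (h_1, h_3, h_4, h_5) = 1

Solving yields:
  h_1 = 14088/1991
  h_3 = 15456/1991
  h_4 = 14568/1991
  h_5 = 16044/1991

Starting state is 4, so the expected hitting time is h_4 = 14568/1991.

Answer: 14568/1991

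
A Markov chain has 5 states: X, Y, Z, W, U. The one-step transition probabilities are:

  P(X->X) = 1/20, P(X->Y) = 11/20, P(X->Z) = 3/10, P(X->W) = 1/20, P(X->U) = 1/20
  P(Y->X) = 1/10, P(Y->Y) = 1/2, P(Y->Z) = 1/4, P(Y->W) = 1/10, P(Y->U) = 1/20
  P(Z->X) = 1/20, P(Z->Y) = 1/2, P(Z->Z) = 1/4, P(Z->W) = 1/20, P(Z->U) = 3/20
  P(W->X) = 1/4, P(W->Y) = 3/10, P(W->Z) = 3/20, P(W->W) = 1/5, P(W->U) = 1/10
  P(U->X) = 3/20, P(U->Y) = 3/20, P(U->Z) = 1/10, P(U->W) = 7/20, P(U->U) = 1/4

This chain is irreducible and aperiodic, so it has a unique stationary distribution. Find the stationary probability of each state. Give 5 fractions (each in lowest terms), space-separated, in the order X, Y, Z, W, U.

Answer: 12965/122108 27281/61054 13953/61054 3660/30527 12035/122108

Derivation:
The stationary distribution satisfies pi = pi * P, i.e.:
  pi_X = 1/20*pi_X + 1/10*pi_Y + 1/20*pi_Z + 1/4*pi_W + 3/20*pi_U
  pi_Y = 11/20*pi_X + 1/2*pi_Y + 1/2*pi_Z + 3/10*pi_W + 3/20*pi_U
  pi_Z = 3/10*pi_X + 1/4*pi_Y + 1/4*pi_Z + 3/20*pi_W + 1/10*pi_U
  pi_W = 1/20*pi_X + 1/10*pi_Y + 1/20*pi_Z + 1/5*pi_W + 7/20*pi_U
  pi_U = 1/20*pi_X + 1/20*pi_Y + 3/20*pi_Z + 1/10*pi_W + 1/4*pi_U
with normalization: pi_X + pi_Y + pi_Z + pi_W + pi_U = 1.

Using the first 4 balance equations plus normalization, the linear system A*pi = b is:
  [-19/20, 1/10, 1/20, 1/4, 3/20] . pi = 0
  [11/20, -1/2, 1/2, 3/10, 3/20] . pi = 0
  [3/10, 1/4, -3/4, 3/20, 1/10] . pi = 0
  [1/20, 1/10, 1/20, -4/5, 7/20] . pi = 0
  [1, 1, 1, 1, 1] . pi = 1

Solving yields:
  pi_X = 12965/122108
  pi_Y = 27281/61054
  pi_Z = 13953/61054
  pi_W = 3660/30527
  pi_U = 12035/122108

Verification (pi * P):
  12965/122108*1/20 + 27281/61054*1/10 + 13953/61054*1/20 + 3660/30527*1/4 + 12035/122108*3/20 = 12965/122108 = pi_X  (ok)
  12965/122108*11/20 + 27281/61054*1/2 + 13953/61054*1/2 + 3660/30527*3/10 + 12035/122108*3/20 = 27281/61054 = pi_Y  (ok)
  12965/122108*3/10 + 27281/61054*1/4 + 13953/61054*1/4 + 3660/30527*3/20 + 12035/122108*1/10 = 13953/61054 = pi_Z  (ok)
  12965/122108*1/20 + 27281/61054*1/10 + 13953/61054*1/20 + 3660/30527*1/5 + 12035/122108*7/20 = 3660/30527 = pi_W  (ok)
  12965/122108*1/20 + 27281/61054*1/20 + 13953/61054*3/20 + 3660/30527*1/10 + 12035/122108*1/4 = 12035/122108 = pi_U  (ok)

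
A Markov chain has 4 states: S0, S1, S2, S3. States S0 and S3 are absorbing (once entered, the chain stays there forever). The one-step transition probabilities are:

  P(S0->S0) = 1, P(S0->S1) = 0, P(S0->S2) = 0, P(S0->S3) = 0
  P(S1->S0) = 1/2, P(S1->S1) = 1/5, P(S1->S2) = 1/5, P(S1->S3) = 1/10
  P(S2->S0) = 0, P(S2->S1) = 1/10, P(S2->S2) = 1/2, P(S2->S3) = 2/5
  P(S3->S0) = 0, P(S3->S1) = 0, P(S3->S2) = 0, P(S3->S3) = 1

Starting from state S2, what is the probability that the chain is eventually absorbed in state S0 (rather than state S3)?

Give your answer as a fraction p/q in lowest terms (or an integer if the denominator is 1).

Answer: 5/38

Derivation:
Let a_i = P(absorbed in S0 | start in state i).
Boundary conditions: a_S0 = 1, a_S3 = 0.
For each transient state i, a_i = sum_j P(i->j) * a_j:
  a_S1 = 1/2*a_S0 + 1/5*a_S1 + 1/5*a_S2 + 1/10*a_S3
  a_S2 = 0*a_S0 + 1/10*a_S1 + 1/2*a_S2 + 2/5*a_S3

Substituting a_S0 = 1 and a_S3 = 0, rearrange to (I - Q) a = r where r[i] = P(i -> S0):
  [4/5, -1/5] . (a_S1, a_S2) = 1/2
  [-1/10, 1/2] . (a_S1, a_S2) = 0

Solving yields:
  a_S1 = 25/38
  a_S2 = 5/38

Starting state is S2, so the absorption probability is a_S2 = 5/38.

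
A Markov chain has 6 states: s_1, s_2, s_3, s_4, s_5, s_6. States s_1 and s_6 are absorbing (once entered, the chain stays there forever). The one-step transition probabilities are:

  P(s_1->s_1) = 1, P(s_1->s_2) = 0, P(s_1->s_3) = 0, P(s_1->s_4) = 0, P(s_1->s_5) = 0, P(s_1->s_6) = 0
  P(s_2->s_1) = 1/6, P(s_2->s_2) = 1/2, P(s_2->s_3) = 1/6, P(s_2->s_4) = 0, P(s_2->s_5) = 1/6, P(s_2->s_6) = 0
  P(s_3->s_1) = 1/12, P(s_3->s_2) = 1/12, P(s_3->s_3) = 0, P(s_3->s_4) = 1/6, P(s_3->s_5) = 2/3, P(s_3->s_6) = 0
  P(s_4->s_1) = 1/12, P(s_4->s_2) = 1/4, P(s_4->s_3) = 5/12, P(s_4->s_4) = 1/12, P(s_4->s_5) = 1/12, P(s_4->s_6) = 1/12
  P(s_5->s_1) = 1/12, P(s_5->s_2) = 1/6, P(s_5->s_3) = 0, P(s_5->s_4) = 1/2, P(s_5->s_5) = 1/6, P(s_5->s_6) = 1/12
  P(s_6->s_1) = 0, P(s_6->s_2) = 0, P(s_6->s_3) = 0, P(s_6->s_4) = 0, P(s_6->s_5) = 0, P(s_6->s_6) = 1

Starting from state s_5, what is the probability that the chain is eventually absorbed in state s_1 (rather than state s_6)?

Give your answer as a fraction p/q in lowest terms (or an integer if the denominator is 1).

Let a_i = P(absorbed in s_1 | start in state i).
Boundary conditions: a_s_1 = 1, a_s_6 = 0.
For each transient state i, a_i = sum_j P(i->j) * a_j:
  a_s_2 = 1/6*a_s_1 + 1/2*a_s_2 + 1/6*a_s_3 + 0*a_s_4 + 1/6*a_s_5 + 0*a_s_6
  a_s_3 = 1/12*a_s_1 + 1/12*a_s_2 + 0*a_s_3 + 1/6*a_s_4 + 2/3*a_s_5 + 0*a_s_6
  a_s_4 = 1/12*a_s_1 + 1/4*a_s_2 + 5/12*a_s_3 + 1/12*a_s_4 + 1/12*a_s_5 + 1/12*a_s_6
  a_s_5 = 1/12*a_s_1 + 1/6*a_s_2 + 0*a_s_3 + 1/2*a_s_4 + 1/6*a_s_5 + 1/12*a_s_6

Substituting a_s_1 = 1 and a_s_6 = 0, rearrange to (I - Q) a = r where r[i] = P(i -> s_1):
  [1/2, -1/6, 0, -1/6] . (a_s_2, a_s_3, a_s_4, a_s_5) = 1/6
  [-1/12, 1, -1/6, -2/3] . (a_s_2, a_s_3, a_s_4, a_s_5) = 1/12
  [-1/4, -5/12, 11/12, -1/12] . (a_s_2, a_s_3, a_s_4, a_s_5) = 1/12
  [-1/6, 0, -1/2, 5/6] . (a_s_2, a_s_3, a_s_4, a_s_5) = 1/12

Solving yields:
  a_s_2 = 697/873
  a_s_3 = 1253/1746
  a_s_4 = 608/873
  a_s_5 = 1183/1746

Starting state is s_5, so the absorption probability is a_s_5 = 1183/1746.

Answer: 1183/1746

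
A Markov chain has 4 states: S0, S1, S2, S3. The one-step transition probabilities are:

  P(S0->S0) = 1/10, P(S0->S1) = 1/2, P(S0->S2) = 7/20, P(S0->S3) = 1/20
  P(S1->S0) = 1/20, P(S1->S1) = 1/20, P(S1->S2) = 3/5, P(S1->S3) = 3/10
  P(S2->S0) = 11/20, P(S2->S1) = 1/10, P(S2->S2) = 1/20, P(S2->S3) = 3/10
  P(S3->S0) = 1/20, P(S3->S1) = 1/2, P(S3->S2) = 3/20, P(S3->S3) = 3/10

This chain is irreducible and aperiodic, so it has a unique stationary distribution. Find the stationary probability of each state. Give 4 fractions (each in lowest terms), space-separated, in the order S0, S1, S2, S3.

The stationary distribution satisfies pi = pi * P, i.e.:
  pi_S0 = 1/10*pi_S0 + 1/20*pi_S1 + 11/20*pi_S2 + 1/20*pi_S3
  pi_S1 = 1/2*pi_S0 + 1/20*pi_S1 + 1/10*pi_S2 + 1/2*pi_S3
  pi_S2 = 7/20*pi_S0 + 3/5*pi_S1 + 1/20*pi_S2 + 3/20*pi_S3
  pi_S3 = 1/20*pi_S0 + 3/10*pi_S1 + 3/10*pi_S2 + 3/10*pi_S3
with normalization: pi_S0 + pi_S1 + pi_S2 + pi_S3 = 1.

Using the first 3 balance equations plus normalization, the linear system A*pi = b is:
  [-9/10, 1/20, 11/20, 1/20] . pi = 0
  [1/2, -19/20, 1/10, 1/2] . pi = 0
  [7/20, 3/5, -19/20, 3/20] . pi = 0
  [1, 1, 1, 1] . pi = 1

Solving yields:
  pi_S0 = 248/1233
  pi_S1 = 1646/6165
  pi_S2 = 3479/12330
  pi_S3 = 3079/12330

Verification (pi * P):
  248/1233*1/10 + 1646/6165*1/20 + 3479/12330*11/20 + 3079/12330*1/20 = 248/1233 = pi_S0  (ok)
  248/1233*1/2 + 1646/6165*1/20 + 3479/12330*1/10 + 3079/12330*1/2 = 1646/6165 = pi_S1  (ok)
  248/1233*7/20 + 1646/6165*3/5 + 3479/12330*1/20 + 3079/12330*3/20 = 3479/12330 = pi_S2  (ok)
  248/1233*1/20 + 1646/6165*3/10 + 3479/12330*3/10 + 3079/12330*3/10 = 3079/12330 = pi_S3  (ok)

Answer: 248/1233 1646/6165 3479/12330 3079/12330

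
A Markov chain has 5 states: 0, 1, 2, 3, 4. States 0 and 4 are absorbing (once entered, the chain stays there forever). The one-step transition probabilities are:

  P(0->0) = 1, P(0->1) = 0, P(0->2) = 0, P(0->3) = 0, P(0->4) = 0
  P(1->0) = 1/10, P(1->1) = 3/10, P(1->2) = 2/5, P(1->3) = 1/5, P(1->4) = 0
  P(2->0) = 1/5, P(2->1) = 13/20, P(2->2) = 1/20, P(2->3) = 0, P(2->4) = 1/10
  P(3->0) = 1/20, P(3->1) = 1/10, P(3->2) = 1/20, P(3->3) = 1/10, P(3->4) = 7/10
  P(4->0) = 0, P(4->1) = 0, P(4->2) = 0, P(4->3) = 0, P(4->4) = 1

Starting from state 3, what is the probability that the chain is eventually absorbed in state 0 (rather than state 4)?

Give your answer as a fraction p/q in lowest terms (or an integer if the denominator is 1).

Answer: 16/113

Derivation:
Let a_i = P(absorbed in 0 | start in state i).
Boundary conditions: a_0 = 1, a_4 = 0.
For each transient state i, a_i = sum_j P(i->j) * a_j:
  a_1 = 1/10*a_0 + 3/10*a_1 + 2/5*a_2 + 1/5*a_3 + 0*a_4
  a_2 = 1/5*a_0 + 13/20*a_1 + 1/20*a_2 + 0*a_3 + 1/10*a_4
  a_3 = 1/20*a_0 + 1/10*a_1 + 1/20*a_2 + 1/10*a_3 + 7/10*a_4

Substituting a_0 = 1 and a_4 = 0, rearrange to (I - Q) a = r where r[i] = P(i -> 0):
  [7/10, -2/5, -1/5] . (a_1, a_2, a_3) = 1/10
  [-13/20, 19/20, 0] . (a_1, a_2, a_3) = 1/5
  [-1/10, -1/20, 9/10] . (a_1, a_2, a_3) = 1/20

Solving yields:
  a_1 = 169/339
  a_2 = 187/339
  a_3 = 16/113

Starting state is 3, so the absorption probability is a_3 = 16/113.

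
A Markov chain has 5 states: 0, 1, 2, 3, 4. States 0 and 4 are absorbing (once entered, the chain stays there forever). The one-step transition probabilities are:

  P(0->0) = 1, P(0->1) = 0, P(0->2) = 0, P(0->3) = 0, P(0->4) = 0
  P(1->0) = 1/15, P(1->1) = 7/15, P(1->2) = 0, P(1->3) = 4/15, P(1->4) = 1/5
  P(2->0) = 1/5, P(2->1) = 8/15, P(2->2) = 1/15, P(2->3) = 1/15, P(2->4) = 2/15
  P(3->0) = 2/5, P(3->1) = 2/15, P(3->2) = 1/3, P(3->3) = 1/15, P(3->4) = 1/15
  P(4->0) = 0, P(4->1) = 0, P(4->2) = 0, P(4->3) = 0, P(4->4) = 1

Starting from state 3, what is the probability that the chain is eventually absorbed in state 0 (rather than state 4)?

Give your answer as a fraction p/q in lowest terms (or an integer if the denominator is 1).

Answer: 215/314

Derivation:
Let a_i = P(absorbed in 0 | start in state i).
Boundary conditions: a_0 = 1, a_4 = 0.
For each transient state i, a_i = sum_j P(i->j) * a_j:
  a_1 = 1/15*a_0 + 7/15*a_1 + 0*a_2 + 4/15*a_3 + 1/5*a_4
  a_2 = 1/5*a_0 + 8/15*a_1 + 1/15*a_2 + 1/15*a_3 + 2/15*a_4
  a_3 = 2/5*a_0 + 2/15*a_1 + 1/3*a_2 + 1/15*a_3 + 1/15*a_4

Substituting a_0 = 1 and a_4 = 0, rearrange to (I - Q) a = r where r[i] = P(i -> 0):
  [8/15, 0, -4/15] . (a_1, a_2, a_3) = 1/15
  [-8/15, 14/15, -1/15] . (a_1, a_2, a_3) = 1/5
  [-2/15, -1/3, 14/15] . (a_1, a_2, a_3) = 2/5

Solving yields:
  a_1 = 587/1256
  a_2 = 333/628
  a_3 = 215/314

Starting state is 3, so the absorption probability is a_3 = 215/314.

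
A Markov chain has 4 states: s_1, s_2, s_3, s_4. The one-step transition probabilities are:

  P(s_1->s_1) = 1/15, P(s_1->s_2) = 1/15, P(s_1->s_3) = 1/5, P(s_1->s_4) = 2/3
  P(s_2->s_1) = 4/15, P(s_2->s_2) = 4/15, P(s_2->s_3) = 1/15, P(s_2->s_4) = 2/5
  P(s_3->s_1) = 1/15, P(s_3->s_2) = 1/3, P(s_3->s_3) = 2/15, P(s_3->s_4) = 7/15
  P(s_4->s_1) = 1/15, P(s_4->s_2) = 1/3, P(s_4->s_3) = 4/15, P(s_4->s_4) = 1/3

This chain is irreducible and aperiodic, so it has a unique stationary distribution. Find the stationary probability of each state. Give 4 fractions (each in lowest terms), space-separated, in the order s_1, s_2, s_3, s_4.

The stationary distribution satisfies pi = pi * P, i.e.:
  pi_s_1 = 1/15*pi_s_1 + 4/15*pi_s_2 + 1/15*pi_s_3 + 1/15*pi_s_4
  pi_s_2 = 1/15*pi_s_1 + 4/15*pi_s_2 + 1/3*pi_s_3 + 1/3*pi_s_4
  pi_s_3 = 1/5*pi_s_1 + 1/15*pi_s_2 + 2/15*pi_s_3 + 4/15*pi_s_4
  pi_s_4 = 2/3*pi_s_1 + 2/5*pi_s_2 + 7/15*pi_s_3 + 1/3*pi_s_4
with normalization: pi_s_1 + pi_s_2 + pi_s_3 + pi_s_4 = 1.

Using the first 3 balance equations plus normalization, the linear system A*pi = b is:
  [-14/15, 4/15, 1/15, 1/15] . pi = 0
  [1/15, -11/15, 1/3, 1/3] . pi = 0
  [1/5, 1/15, -13/15, 4/15] . pi = 0
  [1, 1, 1, 1] . pi = 1

Solving yields:
  pi_s_1 = 31/252
  pi_s_2 = 71/252
  pi_s_3 = 191/1071
  pi_s_4 = 893/2142

Verification (pi * P):
  31/252*1/15 + 71/252*4/15 + 191/1071*1/15 + 893/2142*1/15 = 31/252 = pi_s_1  (ok)
  31/252*1/15 + 71/252*4/15 + 191/1071*1/3 + 893/2142*1/3 = 71/252 = pi_s_2  (ok)
  31/252*1/5 + 71/252*1/15 + 191/1071*2/15 + 893/2142*4/15 = 191/1071 = pi_s_3  (ok)
  31/252*2/3 + 71/252*2/5 + 191/1071*7/15 + 893/2142*1/3 = 893/2142 = pi_s_4  (ok)

Answer: 31/252 71/252 191/1071 893/2142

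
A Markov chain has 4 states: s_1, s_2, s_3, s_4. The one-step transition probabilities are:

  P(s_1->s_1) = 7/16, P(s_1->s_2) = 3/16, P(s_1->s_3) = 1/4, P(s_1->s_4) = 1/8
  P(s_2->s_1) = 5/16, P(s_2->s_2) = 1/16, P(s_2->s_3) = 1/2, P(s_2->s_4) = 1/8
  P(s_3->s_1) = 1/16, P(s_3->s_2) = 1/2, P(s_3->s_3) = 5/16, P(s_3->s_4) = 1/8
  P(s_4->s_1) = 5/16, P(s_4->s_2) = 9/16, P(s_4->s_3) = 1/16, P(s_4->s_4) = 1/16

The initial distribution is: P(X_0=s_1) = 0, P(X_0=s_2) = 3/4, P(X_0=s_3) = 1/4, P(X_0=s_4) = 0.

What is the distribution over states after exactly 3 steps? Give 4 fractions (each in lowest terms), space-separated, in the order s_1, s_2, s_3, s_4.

Answer: 1093/4096 4591/16384 5493/16384 241/2048

Derivation:
Propagating the distribution step by step (d_{t+1} = d_t * P):
d_0 = (s_1=0, s_2=3/4, s_3=1/4, s_4=0)
  d_1[s_1] = 0*7/16 + 3/4*5/16 + 1/4*1/16 + 0*5/16 = 1/4
  d_1[s_2] = 0*3/16 + 3/4*1/16 + 1/4*1/2 + 0*9/16 = 11/64
  d_1[s_3] = 0*1/4 + 3/4*1/2 + 1/4*5/16 + 0*1/16 = 29/64
  d_1[s_4] = 0*1/8 + 3/4*1/8 + 1/4*1/8 + 0*1/16 = 1/8
d_1 = (s_1=1/4, s_2=11/64, s_3=29/64, s_4=1/8)
  d_2[s_1] = 1/4*7/16 + 11/64*5/16 + 29/64*1/16 + 1/8*5/16 = 59/256
  d_2[s_2] = 1/4*3/16 + 11/64*1/16 + 29/64*1/2 + 1/8*9/16 = 363/1024
  d_2[s_3] = 1/4*1/4 + 11/64*1/2 + 29/64*5/16 + 1/8*1/16 = 305/1024
  d_2[s_4] = 1/4*1/8 + 11/64*1/8 + 29/64*1/8 + 1/8*1/16 = 15/128
d_2 = (s_1=59/256, s_2=363/1024, s_3=305/1024, s_4=15/128)
  d_3[s_1] = 59/256*7/16 + 363/1024*5/16 + 305/1024*1/16 + 15/128*5/16 = 1093/4096
  d_3[s_2] = 59/256*3/16 + 363/1024*1/16 + 305/1024*1/2 + 15/128*9/16 = 4591/16384
  d_3[s_3] = 59/256*1/4 + 363/1024*1/2 + 305/1024*5/16 + 15/128*1/16 = 5493/16384
  d_3[s_4] = 59/256*1/8 + 363/1024*1/8 + 305/1024*1/8 + 15/128*1/16 = 241/2048
d_3 = (s_1=1093/4096, s_2=4591/16384, s_3=5493/16384, s_4=241/2048)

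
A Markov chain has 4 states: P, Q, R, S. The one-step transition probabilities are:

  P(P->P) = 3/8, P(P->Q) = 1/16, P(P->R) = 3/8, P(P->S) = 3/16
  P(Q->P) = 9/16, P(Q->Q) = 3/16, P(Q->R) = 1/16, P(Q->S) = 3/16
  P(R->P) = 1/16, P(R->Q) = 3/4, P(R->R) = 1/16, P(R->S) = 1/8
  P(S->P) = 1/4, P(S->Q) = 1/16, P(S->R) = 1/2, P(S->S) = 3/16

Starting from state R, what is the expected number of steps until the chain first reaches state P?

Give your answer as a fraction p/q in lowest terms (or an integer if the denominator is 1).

Answer: 1544/459

Derivation:
Let h_i = expected steps to first reach P from state i.
Boundary: h_P = 0.
First-step equations for the other states:
  h_Q = 1 + 9/16*h_P + 3/16*h_Q + 1/16*h_R + 3/16*h_S
  h_R = 1 + 1/16*h_P + 3/4*h_Q + 1/16*h_R + 1/8*h_S
  h_S = 1 + 1/4*h_P + 1/16*h_Q + 1/2*h_R + 3/16*h_S

Substituting h_P = 0 and rearranging gives the linear system (I - Q) h = 1:
  [13/16, -1/16, -3/16] . (h_Q, h_R, h_S) = 1
  [-3/4, 15/16, -1/8] . (h_Q, h_R, h_S) = 1
  [-1/16, -1/2, 13/16] . (h_Q, h_R, h_S) = 1

Solving yields:
  h_Q = 1052/459
  h_R = 1544/459
  h_S = 532/153

Starting state is R, so the expected hitting time is h_R = 1544/459.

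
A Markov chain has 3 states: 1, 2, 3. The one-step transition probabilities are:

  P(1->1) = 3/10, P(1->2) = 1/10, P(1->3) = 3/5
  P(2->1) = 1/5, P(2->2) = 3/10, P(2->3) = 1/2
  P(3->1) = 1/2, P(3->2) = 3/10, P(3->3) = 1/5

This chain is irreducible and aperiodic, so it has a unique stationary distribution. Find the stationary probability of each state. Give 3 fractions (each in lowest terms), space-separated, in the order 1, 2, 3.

The stationary distribution satisfies pi = pi * P, i.e.:
  pi_1 = 3/10*pi_1 + 1/5*pi_2 + 1/2*pi_3
  pi_2 = 1/10*pi_1 + 3/10*pi_2 + 3/10*pi_3
  pi_3 = 3/5*pi_1 + 1/2*pi_2 + 1/5*pi_3
with normalization: pi_1 + pi_2 + pi_3 = 1.

Using the first 2 balance equations plus normalization, the linear system A*pi = b is:
  [-7/10, 1/5, 1/2] . pi = 0
  [1/10, -7/10, 3/10] . pi = 0
  [1, 1, 1] . pi = 1

Solving yields:
  pi_1 = 41/114
  pi_2 = 13/57
  pi_3 = 47/114

Verification (pi * P):
  41/114*3/10 + 13/57*1/5 + 47/114*1/2 = 41/114 = pi_1  (ok)
  41/114*1/10 + 13/57*3/10 + 47/114*3/10 = 13/57 = pi_2  (ok)
  41/114*3/5 + 13/57*1/2 + 47/114*1/5 = 47/114 = pi_3  (ok)

Answer: 41/114 13/57 47/114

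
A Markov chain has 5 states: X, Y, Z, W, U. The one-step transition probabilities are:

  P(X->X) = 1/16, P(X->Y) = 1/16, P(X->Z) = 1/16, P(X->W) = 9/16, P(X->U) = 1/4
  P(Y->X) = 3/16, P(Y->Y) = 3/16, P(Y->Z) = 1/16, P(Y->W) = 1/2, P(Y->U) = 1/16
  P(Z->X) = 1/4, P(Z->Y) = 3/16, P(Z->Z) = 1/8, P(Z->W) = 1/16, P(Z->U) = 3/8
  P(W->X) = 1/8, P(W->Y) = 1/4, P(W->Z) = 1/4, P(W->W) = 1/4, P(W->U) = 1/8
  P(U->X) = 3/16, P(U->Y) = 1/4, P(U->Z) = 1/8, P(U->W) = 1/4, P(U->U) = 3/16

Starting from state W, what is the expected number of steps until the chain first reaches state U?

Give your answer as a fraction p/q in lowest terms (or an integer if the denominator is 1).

Let h_i = expected steps to first reach U from state i.
Boundary: h_U = 0.
First-step equations for the other states:
  h_X = 1 + 1/16*h_X + 1/16*h_Y + 1/16*h_Z + 9/16*h_W + 1/4*h_U
  h_Y = 1 + 3/16*h_X + 3/16*h_Y + 1/16*h_Z + 1/2*h_W + 1/16*h_U
  h_Z = 1 + 1/4*h_X + 3/16*h_Y + 1/8*h_Z + 1/16*h_W + 3/8*h_U
  h_W = 1 + 1/8*h_X + 1/4*h_Y + 1/4*h_Z + 1/4*h_W + 1/8*h_U

Substituting h_U = 0 and rearranging gives the linear system (I - Q) h = 1:
  [15/16, -1/16, -1/16, -9/16] . (h_X, h_Y, h_Z, h_W) = 1
  [-3/16, 13/16, -1/16, -1/2] . (h_X, h_Y, h_Z, h_W) = 1
  [-1/4, -3/16, 7/8, -1/16] . (h_X, h_Y, h_Z, h_W) = 1
  [-1/8, -1/4, -1/4, 3/4] . (h_X, h_Y, h_Z, h_W) = 1

Solving yields:
  h_X = 4264/809
  h_Y = 15440/2427
  h_Z = 10744/2427
  h_W = 14096/2427

Starting state is W, so the expected hitting time is h_W = 14096/2427.

Answer: 14096/2427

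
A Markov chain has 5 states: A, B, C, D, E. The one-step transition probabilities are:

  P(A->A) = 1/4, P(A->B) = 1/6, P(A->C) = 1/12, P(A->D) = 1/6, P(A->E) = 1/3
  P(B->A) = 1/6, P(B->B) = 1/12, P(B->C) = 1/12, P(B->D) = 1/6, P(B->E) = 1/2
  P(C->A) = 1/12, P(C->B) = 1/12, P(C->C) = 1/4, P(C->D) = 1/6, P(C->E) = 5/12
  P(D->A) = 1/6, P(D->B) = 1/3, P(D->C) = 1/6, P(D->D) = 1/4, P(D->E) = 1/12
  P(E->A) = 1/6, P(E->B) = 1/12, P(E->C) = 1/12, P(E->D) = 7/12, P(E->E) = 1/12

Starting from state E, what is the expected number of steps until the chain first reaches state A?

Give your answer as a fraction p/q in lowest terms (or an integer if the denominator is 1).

Let h_i = expected steps to first reach A from state i.
Boundary: h_A = 0.
First-step equations for the other states:
  h_B = 1 + 1/6*h_A + 1/12*h_B + 1/12*h_C + 1/6*h_D + 1/2*h_E
  h_C = 1 + 1/12*h_A + 1/12*h_B + 1/4*h_C + 1/6*h_D + 5/12*h_E
  h_D = 1 + 1/6*h_A + 1/3*h_B + 1/6*h_C + 1/4*h_D + 1/12*h_E
  h_E = 1 + 1/6*h_A + 1/12*h_B + 1/12*h_C + 7/12*h_D + 1/12*h_E

Substituting h_A = 0 and rearranging gives the linear system (I - Q) h = 1:
  [11/12, -1/12, -1/6, -1/2] . (h_B, h_C, h_D, h_E) = 1
  [-1/12, 3/4, -1/6, -5/12] . (h_B, h_C, h_D, h_E) = 1
  [-1/3, -1/6, 3/4, -1/12] . (h_B, h_C, h_D, h_E) = 1
  [-1/12, -1/12, -7/12, 11/12] . (h_B, h_C, h_D, h_E) = 1

Solving yields:
  h_B = 12750/1987
  h_C = 14022/1987
  h_D = 12852/1987
  h_E = 12780/1987

Starting state is E, so the expected hitting time is h_E = 12780/1987.

Answer: 12780/1987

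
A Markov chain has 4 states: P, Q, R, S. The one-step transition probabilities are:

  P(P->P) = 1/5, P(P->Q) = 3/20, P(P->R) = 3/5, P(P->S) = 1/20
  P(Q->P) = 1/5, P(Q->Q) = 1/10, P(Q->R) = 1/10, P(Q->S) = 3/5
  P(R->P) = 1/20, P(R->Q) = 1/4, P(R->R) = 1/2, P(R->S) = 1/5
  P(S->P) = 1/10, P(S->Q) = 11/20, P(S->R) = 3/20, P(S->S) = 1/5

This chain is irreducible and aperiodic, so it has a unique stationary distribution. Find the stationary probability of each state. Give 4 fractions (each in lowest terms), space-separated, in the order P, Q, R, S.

Answer: 916/7263 2057/7263 8/27 2138/7263

Derivation:
The stationary distribution satisfies pi = pi * P, i.e.:
  pi_P = 1/5*pi_P + 1/5*pi_Q + 1/20*pi_R + 1/10*pi_S
  pi_Q = 3/20*pi_P + 1/10*pi_Q + 1/4*pi_R + 11/20*pi_S
  pi_R = 3/5*pi_P + 1/10*pi_Q + 1/2*pi_R + 3/20*pi_S
  pi_S = 1/20*pi_P + 3/5*pi_Q + 1/5*pi_R + 1/5*pi_S
with normalization: pi_P + pi_Q + pi_R + pi_S = 1.

Using the first 3 balance equations plus normalization, the linear system A*pi = b is:
  [-4/5, 1/5, 1/20, 1/10] . pi = 0
  [3/20, -9/10, 1/4, 11/20] . pi = 0
  [3/5, 1/10, -1/2, 3/20] . pi = 0
  [1, 1, 1, 1] . pi = 1

Solving yields:
  pi_P = 916/7263
  pi_Q = 2057/7263
  pi_R = 8/27
  pi_S = 2138/7263

Verification (pi * P):
  916/7263*1/5 + 2057/7263*1/5 + 8/27*1/20 + 2138/7263*1/10 = 916/7263 = pi_P  (ok)
  916/7263*3/20 + 2057/7263*1/10 + 8/27*1/4 + 2138/7263*11/20 = 2057/7263 = pi_Q  (ok)
  916/7263*3/5 + 2057/7263*1/10 + 8/27*1/2 + 2138/7263*3/20 = 8/27 = pi_R  (ok)
  916/7263*1/20 + 2057/7263*3/5 + 8/27*1/5 + 2138/7263*1/5 = 2138/7263 = pi_S  (ok)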